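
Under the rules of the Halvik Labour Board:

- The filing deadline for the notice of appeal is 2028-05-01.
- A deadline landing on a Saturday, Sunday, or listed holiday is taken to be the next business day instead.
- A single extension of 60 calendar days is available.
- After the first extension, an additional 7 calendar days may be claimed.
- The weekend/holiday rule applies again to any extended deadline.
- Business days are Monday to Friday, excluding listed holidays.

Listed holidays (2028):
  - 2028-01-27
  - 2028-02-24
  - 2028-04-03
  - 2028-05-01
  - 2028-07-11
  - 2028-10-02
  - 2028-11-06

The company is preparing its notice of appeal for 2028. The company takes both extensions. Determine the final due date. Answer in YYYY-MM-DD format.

The stated deadline is 2028-05-01.
Because 2028-05-01 is a listed holiday, the deadline becomes 2028-05-02 (Tuesday).
With the 60-day extension, 2028-05-02 becomes 2028-07-01.
2028-07-01 falls on a Saturday. Rolling to the next business day gives 2028-07-03, a Monday.
With the 7-day extension, 2028-07-03 becomes 2028-07-10.
2028-07-10 (Monday) is already a business day.
The final due date is 2028-07-10.

2028-07-10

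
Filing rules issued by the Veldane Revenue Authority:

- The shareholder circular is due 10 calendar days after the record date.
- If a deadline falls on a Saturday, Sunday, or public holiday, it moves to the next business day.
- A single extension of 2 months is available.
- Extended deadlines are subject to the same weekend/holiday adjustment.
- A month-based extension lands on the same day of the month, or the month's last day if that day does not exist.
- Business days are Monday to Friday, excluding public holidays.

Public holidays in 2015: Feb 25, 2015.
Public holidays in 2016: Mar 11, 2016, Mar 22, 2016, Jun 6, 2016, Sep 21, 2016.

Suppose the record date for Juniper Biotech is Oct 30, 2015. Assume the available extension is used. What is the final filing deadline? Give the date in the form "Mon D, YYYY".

Adding 10 calendar days to Oct 30, 2015 gives Nov 9, 2015.
Nov 9, 2015 falls on a Monday, which is a business day, so no adjustment is needed.
The 2 months extension carries Nov 9, 2015 to Jan 9, 2016.
Jan 9, 2016 falls on a Saturday. Rolling to the next business day gives Jan 11, 2016, a Monday.
So the filing is due Jan 11, 2016.

Jan 11, 2016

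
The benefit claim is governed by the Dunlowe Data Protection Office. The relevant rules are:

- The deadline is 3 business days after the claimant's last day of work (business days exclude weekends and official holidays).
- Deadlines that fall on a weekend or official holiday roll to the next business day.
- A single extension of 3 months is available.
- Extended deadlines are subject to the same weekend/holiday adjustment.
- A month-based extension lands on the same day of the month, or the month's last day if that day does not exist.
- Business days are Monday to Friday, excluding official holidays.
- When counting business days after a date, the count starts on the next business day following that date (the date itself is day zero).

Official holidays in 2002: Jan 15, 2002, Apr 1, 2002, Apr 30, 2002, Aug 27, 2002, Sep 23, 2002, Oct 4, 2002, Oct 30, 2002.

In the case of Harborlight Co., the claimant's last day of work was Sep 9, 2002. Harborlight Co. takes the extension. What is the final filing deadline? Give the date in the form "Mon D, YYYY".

Dec 12, 2002

Counting 3 business days after Sep 9, 2002 (skipping weekends and listed holidays) reaches Sep 12, 2002.
Since Sep 12, 2002 is a Thursday and not a holiday, the date is unchanged.
The 3 months extension carries Sep 12, 2002 to Dec 12, 2002.
Since Dec 12, 2002 is a Thursday and not a holiday, the date is unchanged.
So the filing is due Dec 12, 2002.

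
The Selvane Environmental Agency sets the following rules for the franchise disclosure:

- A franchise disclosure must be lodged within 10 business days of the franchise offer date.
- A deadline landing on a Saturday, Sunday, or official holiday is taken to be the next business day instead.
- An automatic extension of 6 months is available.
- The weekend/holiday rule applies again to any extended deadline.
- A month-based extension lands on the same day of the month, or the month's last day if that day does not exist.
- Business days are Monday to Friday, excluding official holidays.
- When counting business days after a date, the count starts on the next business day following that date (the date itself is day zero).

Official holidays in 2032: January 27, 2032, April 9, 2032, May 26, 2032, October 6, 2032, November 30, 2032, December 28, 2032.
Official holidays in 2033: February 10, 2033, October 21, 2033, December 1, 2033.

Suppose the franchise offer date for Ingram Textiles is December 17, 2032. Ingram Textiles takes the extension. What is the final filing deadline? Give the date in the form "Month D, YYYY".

July 4, 2033

Counting 10 business days after December 17, 2032 (skipping weekends and listed holidays) reaches January 3, 2033.
January 3, 2033 is a Monday and not a listed holiday, so it stands.
Applying the 6 months extension: 6 months after January 3, 2033 is July 3, 2033.
Because July 3, 2033 is a Sunday, the deadline becomes July 4, 2033 (Monday).
So the filing is due July 4, 2033.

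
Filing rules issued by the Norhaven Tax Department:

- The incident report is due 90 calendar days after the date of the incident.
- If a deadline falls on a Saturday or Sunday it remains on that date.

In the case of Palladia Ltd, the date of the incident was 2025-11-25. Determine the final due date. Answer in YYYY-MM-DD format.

Adding 90 calendar days to 2025-11-25 gives 2026-02-23.
No adjustment is made for weekends or holidays, so 2026-02-23 stands.
Final deadline: 2026-02-23.

2026-02-23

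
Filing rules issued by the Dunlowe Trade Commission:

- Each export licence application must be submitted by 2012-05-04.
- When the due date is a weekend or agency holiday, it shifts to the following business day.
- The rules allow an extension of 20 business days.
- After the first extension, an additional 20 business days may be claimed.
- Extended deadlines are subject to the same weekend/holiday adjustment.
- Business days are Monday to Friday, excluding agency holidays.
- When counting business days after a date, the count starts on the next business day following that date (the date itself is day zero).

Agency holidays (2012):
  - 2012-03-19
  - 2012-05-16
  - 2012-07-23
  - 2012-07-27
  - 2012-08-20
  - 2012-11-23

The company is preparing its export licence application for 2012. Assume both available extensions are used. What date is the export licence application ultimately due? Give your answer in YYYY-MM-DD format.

Start from the fixed due date, 2012-05-04.
Since 2012-05-04 is a Friday and not a holiday, the date is unchanged.
Applying the 20-business-day extension: 20 business days after 2012-05-04 is 2012-06-04.
2012-06-04 is a Monday and not a listed holiday, so it stands.
Applying the 20-business-day extension: 20 business days after 2012-06-04 is 2012-07-02.
2012-07-02 falls on a Monday, which is a business day, so no adjustment is needed.
So the filing is due 2012-07-02.

2012-07-02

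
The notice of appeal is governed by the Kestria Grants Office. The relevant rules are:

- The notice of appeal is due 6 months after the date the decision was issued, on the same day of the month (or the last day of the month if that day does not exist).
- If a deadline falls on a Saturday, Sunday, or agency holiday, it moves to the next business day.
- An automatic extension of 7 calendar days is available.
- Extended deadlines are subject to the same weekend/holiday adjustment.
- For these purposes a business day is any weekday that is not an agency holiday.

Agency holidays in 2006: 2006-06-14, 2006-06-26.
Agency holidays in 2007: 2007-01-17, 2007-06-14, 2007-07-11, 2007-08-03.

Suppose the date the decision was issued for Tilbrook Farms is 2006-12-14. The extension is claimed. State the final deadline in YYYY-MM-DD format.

2007-06-22

Moving 6 months forward from 2006-12-14 on the corresponding day gives 2007-06-14.
2007-06-14 falls on a listed holiday. Rolling to the next business day gives 2007-06-15, a Friday.
With the 7-day extension, 2007-06-15 becomes 2007-06-22.
Since 2007-06-22 is a Friday and not a holiday, the date is unchanged.
Deadline: 2007-06-22.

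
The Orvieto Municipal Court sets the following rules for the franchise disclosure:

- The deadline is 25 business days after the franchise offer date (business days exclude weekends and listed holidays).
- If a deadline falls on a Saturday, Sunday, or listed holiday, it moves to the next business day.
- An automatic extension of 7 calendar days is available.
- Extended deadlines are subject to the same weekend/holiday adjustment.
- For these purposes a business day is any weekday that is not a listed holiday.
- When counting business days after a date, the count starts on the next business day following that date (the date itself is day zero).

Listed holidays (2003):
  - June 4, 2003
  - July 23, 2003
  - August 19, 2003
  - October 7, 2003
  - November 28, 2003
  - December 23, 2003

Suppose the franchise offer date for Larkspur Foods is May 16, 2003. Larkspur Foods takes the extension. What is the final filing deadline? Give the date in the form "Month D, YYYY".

25 business days after May 16, 2003, excluding weekends and holidays, is June 23, 2003.
Since June 23, 2003 is a Monday and not a holiday, the date is unchanged.
With the 7-day extension, June 23, 2003 becomes June 30, 2003.
June 30, 2003 (Monday) is already a business day.
Deadline: June 30, 2003.

June 30, 2003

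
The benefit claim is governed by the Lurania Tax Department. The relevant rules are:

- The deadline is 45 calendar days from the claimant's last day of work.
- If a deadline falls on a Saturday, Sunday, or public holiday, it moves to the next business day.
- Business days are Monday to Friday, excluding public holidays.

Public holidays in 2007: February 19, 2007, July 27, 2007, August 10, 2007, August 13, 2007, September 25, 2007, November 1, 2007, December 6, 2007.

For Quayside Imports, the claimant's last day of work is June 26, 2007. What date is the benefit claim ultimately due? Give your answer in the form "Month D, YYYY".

Adding 45 calendar days to June 26, 2007 gives August 10, 2007.
August 10, 2007 falls on a listed holiday. Rolling to the next business day gives August 14, 2007, a Tuesday.
Deadline: August 14, 2007.

August 14, 2007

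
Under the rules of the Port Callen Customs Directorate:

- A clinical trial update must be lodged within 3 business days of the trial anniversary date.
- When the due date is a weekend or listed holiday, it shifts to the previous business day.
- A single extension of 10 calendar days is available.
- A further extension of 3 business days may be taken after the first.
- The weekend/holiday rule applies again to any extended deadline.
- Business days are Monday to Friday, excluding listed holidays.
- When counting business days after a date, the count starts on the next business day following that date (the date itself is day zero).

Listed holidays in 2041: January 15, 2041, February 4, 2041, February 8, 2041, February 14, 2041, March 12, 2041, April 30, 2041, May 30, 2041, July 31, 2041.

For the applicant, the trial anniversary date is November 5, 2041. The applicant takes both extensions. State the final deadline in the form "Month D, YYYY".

November 21, 2041

3 business days after November 5, 2041, excluding weekends and holidays, is November 8, 2041.
November 8, 2041 is a Friday and not a listed holiday, so it stands.
With the 10-day extension, November 8, 2041 becomes November 18, 2041.
November 18, 2041 is a Monday and not a listed holiday, so it stands.
The 3-business-day extension runs from November 18, 2041 to November 21, 2041.
November 21, 2041 falls on a Thursday, which is a business day, so no adjustment is needed.
Deadline: November 21, 2041.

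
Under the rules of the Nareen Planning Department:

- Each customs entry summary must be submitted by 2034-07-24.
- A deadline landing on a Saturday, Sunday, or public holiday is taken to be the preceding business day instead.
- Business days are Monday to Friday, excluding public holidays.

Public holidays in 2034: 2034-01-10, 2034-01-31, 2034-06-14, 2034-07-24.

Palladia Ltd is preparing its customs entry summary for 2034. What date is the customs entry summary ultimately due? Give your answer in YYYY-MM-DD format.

Start from the fixed due date, 2034-07-24.
2034-07-24 is a listed holiday, so it moves to the preceding business day, 2034-07-21 (Friday).
So the filing is due 2034-07-21.

2034-07-21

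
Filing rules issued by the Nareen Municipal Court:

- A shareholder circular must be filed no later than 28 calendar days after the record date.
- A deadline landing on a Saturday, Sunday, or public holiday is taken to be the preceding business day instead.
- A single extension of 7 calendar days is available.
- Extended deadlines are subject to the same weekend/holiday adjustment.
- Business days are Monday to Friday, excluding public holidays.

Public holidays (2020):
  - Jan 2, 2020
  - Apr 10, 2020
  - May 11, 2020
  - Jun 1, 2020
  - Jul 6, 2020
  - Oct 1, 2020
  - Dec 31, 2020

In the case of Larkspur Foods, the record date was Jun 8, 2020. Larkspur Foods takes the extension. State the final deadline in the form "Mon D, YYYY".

Trigger date Jun 8, 2020 + 28 calendar days = Jul 6, 2020.
Jul 6, 2020 falls on a listed holiday. Rolling to the preceding business day gives Jul 3, 2020, a Friday.
The 7-calendar-day extension moves the deadline from Jul 3, 2020 to Jul 10, 2020.
Jul 10, 2020 falls on a Friday, which is a business day, so no adjustment is needed.
Deadline: Jul 10, 2020.

Jul 10, 2020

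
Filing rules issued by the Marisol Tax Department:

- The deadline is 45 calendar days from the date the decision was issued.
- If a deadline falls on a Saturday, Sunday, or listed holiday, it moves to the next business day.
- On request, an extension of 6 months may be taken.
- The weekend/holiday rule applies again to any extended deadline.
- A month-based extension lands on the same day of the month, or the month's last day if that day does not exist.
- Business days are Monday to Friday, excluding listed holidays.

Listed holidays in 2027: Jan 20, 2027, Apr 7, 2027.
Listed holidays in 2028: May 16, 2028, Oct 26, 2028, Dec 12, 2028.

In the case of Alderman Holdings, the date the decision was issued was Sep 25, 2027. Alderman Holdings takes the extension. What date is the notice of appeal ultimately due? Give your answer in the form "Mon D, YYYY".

May 9, 2028

Adding 45 calendar days to Sep 25, 2027 gives Nov 9, 2027.
Nov 9, 2027 is a Tuesday and not a listed holiday, so it stands.
Add 6 months to Nov 9, 2027: May 9, 2028.
May 9, 2028 is a Tuesday and not a listed holiday, so it stands.
Deadline: May 9, 2028.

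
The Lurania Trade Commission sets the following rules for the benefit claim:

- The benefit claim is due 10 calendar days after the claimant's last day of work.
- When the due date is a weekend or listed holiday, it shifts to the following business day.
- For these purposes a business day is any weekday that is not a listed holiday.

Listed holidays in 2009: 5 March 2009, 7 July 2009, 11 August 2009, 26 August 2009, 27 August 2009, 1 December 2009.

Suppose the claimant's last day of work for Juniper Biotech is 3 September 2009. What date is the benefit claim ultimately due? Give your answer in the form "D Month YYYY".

14 September 2009

10 calendar days after 3 September 2009 is 13 September 2009.
Because 13 September 2009 is a Sunday, the deadline becomes 14 September 2009 (Monday).
So the filing is due 14 September 2009.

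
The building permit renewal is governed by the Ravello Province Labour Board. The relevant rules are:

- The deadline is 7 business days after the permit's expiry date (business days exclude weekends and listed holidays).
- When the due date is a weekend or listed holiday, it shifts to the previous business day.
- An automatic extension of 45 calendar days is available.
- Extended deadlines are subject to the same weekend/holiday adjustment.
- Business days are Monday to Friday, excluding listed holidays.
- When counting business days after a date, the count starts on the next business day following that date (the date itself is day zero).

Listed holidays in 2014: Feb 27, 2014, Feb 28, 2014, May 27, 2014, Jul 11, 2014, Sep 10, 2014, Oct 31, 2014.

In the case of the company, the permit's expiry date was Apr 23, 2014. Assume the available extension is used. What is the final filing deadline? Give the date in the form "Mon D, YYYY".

Counting 7 business days after Apr 23, 2014 (skipping weekends and listed holidays) reaches May 2, 2014.
May 2, 2014 falls on a Friday, which is a business day, so no adjustment is needed.
Add the 45 calendar-day extension to May 2, 2014: Jun 16, 2014.
Since Jun 16, 2014 is a Monday and not a holiday, the date is unchanged.
So the filing is due Jun 16, 2014.

Jun 16, 2014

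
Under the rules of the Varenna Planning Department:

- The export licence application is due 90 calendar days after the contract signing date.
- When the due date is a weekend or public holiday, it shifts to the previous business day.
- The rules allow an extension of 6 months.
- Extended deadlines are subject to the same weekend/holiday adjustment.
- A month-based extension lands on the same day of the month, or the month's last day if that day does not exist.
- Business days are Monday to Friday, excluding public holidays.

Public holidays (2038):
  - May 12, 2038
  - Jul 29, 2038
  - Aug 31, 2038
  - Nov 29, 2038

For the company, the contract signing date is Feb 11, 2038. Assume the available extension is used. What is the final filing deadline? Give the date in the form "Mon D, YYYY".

From Feb 11, 2038, 90 calendar days later is May 12, 2038.
May 12, 2038 falls on a listed holiday. Rolling to the preceding business day gives May 11, 2038, a Tuesday.
Applying the 6 months extension: 6 months after May 11, 2038 is Nov 11, 2038.
Since Nov 11, 2038 is a Thursday and not a holiday, the date is unchanged.
Deadline: Nov 11, 2038.

Nov 11, 2038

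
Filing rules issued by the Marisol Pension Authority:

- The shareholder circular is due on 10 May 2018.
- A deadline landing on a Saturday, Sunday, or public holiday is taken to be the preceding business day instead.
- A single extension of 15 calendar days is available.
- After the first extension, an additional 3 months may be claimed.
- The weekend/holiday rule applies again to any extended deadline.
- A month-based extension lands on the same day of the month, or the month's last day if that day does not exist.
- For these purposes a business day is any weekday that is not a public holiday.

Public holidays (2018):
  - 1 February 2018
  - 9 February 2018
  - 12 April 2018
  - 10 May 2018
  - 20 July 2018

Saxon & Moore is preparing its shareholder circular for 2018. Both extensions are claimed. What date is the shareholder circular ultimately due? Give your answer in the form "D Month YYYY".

The stated deadline is 10 May 2018.
10 May 2018 is a listed holiday; the preceding business day is 9 May 2018 (Wednesday).
Add the 15 calendar-day extension to 9 May 2018: 24 May 2018.
Since 24 May 2018 is a Thursday and not a holiday, the date is unchanged.
Applying the 3 months extension: 3 months after 24 May 2018 is 24 August 2018.
24 August 2018 is a Friday and not a listed holiday, so it stands.
Deadline: 24 August 2018.

24 August 2018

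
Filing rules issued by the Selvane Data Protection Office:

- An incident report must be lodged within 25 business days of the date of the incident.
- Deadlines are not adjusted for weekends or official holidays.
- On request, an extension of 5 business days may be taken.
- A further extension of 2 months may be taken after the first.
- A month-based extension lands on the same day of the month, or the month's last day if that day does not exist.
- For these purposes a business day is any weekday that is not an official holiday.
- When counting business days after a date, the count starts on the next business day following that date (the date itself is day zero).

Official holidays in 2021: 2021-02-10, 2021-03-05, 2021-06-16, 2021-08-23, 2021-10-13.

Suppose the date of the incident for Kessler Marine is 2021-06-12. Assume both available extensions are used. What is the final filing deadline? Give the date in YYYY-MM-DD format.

2021-09-26

Counting 25 business days after 2021-06-12 (skipping weekends and listed holidays) reaches 2021-07-19.
2021-07-19 falls on a Monday. The rules make no weekend/holiday allowance, so it remains 2021-07-19.
Applying the 5-business-day extension: 5 business days after 2021-07-19 is 2021-07-26.
No adjustment is made for weekends or holidays, so 2021-07-26 stands.
The 2 months extension carries 2021-07-26 to 2021-09-26.
2021-09-26 is a Sunday; no weekend or holiday adjustment applies.
The final due date is 2021-09-26.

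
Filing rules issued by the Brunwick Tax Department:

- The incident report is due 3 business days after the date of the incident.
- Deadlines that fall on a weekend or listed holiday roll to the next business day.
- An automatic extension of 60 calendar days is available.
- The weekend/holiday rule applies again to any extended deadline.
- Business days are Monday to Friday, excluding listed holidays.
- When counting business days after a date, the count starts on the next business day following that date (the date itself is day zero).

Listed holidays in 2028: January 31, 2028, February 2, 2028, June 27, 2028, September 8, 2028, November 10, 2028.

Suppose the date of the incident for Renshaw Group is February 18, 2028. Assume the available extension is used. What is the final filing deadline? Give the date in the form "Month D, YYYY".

April 24, 2028

3 business days after February 18, 2028, excluding weekends and holidays, is February 23, 2028.
February 23, 2028 (Wednesday) is already a business day.
Add the 60 calendar-day extension to February 23, 2028: April 23, 2028.
April 23, 2028 falls on a Sunday. Rolling to the next business day gives April 24, 2028, a Monday.
The final due date is April 24, 2028.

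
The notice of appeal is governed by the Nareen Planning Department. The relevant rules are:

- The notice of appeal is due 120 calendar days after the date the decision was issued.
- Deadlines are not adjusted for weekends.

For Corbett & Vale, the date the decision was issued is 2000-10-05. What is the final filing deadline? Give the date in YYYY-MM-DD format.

2001-02-02

From 2000-10-05, 120 calendar days later is 2001-02-02.
No adjustment is made for weekends or holidays, so 2001-02-02 stands.
Final deadline: 2001-02-02.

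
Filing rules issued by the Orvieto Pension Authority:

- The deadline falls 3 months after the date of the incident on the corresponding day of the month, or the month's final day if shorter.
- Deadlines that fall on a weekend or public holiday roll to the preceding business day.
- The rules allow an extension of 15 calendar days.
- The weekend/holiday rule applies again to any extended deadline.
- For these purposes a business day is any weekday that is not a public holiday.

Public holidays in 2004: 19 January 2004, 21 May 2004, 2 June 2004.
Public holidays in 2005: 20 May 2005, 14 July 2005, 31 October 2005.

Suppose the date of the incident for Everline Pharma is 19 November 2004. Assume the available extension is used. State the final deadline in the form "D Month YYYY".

4 March 2005

3 months from 19 November 2004 is 19 February 2005.
19 February 2005 falls on a Saturday. Rolling to the preceding business day gives 18 February 2005, a Friday.
Applying the 15-calendar-day extension: 18 February 2005 + 15 days = 5 March 2005.
5 March 2005 falls on a Saturday. Rolling to the preceding business day gives 4 March 2005, a Friday.
Final deadline: 4 March 2005.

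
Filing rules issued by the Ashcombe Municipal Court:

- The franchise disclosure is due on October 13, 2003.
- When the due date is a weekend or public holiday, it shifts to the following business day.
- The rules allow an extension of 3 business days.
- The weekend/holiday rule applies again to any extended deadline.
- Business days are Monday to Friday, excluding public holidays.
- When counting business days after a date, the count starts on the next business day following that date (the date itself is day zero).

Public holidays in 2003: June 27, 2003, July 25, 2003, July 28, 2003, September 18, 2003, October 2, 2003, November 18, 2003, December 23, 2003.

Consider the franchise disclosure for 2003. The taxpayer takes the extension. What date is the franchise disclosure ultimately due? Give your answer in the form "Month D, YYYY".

Start from the fixed due date, October 13, 2003.
October 13, 2003 falls on a Monday, which is a business day, so no adjustment is needed.
Counting 3 further business days from October 13, 2003 reaches October 16, 2003.
October 16, 2003 (Thursday) is already a business day.
Deadline: October 16, 2003.

October 16, 2003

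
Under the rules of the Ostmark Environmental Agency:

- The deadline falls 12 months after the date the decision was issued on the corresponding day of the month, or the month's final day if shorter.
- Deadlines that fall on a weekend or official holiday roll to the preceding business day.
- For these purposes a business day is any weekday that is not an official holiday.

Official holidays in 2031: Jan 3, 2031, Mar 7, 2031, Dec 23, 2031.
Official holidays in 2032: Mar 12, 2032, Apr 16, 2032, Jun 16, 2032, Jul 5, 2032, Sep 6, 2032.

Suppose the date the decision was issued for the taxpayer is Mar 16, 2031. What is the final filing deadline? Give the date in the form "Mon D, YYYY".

Mar 16, 2032

12 months from Mar 16, 2031 is Mar 16, 2032.
Mar 16, 2032 (Tuesday) is already a business day.
The final due date is Mar 16, 2032.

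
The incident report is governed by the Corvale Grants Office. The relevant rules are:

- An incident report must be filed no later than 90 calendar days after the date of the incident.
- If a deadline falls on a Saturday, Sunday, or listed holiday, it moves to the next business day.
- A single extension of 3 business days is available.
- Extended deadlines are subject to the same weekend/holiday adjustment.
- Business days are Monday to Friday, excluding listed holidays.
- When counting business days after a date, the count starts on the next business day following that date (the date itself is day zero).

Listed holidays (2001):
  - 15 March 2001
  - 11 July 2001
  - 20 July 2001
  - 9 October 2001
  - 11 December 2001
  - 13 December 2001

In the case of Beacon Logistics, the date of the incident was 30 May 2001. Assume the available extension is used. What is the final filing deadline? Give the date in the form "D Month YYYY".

Adding 90 calendar days to 30 May 2001 gives 28 August 2001.
Since 28 August 2001 is a Tuesday and not a holiday, the date is unchanged.
The 3-business-day extension runs from 28 August 2001 to 31 August 2001.
Since 31 August 2001 is a Friday and not a holiday, the date is unchanged.
Deadline: 31 August 2001.

31 August 2001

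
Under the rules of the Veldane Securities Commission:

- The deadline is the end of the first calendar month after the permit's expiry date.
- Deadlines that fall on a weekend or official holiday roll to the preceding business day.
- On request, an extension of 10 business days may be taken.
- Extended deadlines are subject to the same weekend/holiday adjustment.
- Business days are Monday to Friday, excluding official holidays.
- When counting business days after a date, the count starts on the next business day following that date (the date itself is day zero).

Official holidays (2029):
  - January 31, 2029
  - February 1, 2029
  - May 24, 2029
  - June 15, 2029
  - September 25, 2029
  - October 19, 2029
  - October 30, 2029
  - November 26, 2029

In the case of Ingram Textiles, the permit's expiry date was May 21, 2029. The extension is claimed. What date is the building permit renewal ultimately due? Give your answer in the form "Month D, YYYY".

1 month after May 21, 2029 is June 2029; that month ends on June 30, 2029.
June 30, 2029 is a Saturday; the preceding business day is June 29, 2029 (Friday).
Applying the 10-business-day extension: 10 business days after June 29, 2029 is July 13, 2029.
Since July 13, 2029 is a Friday and not a holiday, the date is unchanged.
The final due date is July 13, 2029.

July 13, 2029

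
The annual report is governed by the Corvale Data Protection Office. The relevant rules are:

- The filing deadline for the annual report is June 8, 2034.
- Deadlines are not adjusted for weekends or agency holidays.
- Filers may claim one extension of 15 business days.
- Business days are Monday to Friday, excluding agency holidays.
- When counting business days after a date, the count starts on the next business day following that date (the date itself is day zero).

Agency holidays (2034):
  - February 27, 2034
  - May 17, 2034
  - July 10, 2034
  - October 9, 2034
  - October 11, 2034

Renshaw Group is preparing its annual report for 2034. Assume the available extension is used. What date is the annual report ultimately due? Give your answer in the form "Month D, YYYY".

June 29, 2034

The statutory due date is June 8, 2034.
June 8, 2034 is a Thursday; no weekend or holiday adjustment applies.
Applying the 15-business-day extension: 15 business days after June 8, 2034 is June 29, 2034.
June 29, 2034 is a Thursday; no weekend or holiday adjustment applies.
Final deadline: June 29, 2034.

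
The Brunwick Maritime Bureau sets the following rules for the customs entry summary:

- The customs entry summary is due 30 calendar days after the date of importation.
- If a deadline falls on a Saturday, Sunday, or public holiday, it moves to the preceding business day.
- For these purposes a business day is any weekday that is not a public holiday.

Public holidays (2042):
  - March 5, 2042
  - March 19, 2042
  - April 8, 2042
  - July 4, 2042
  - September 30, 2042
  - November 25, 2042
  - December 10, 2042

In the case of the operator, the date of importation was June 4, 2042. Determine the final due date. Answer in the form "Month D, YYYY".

Adding 30 calendar days to June 4, 2042 gives July 4, 2042.
July 4, 2042 is a listed holiday; the preceding business day is July 3, 2042 (Thursday).
So the filing is due July 3, 2042.

July 3, 2042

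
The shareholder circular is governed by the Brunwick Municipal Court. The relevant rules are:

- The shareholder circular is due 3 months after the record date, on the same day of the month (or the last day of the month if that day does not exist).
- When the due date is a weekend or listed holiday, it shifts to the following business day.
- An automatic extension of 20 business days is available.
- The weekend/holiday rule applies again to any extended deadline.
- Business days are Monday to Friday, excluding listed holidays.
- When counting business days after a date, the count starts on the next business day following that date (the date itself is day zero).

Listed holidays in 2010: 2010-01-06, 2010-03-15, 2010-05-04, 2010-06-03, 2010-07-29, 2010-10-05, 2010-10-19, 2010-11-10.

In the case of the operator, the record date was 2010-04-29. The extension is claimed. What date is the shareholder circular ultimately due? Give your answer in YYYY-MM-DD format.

2010-08-27

3 months after 2010-04-29, on the same day of the month, is 2010-07-29.
Because 2010-07-29 is a listed holiday, the deadline becomes 2010-07-30 (Friday).
Applying the 20-business-day extension: 20 business days after 2010-07-30 is 2010-08-27.
2010-08-27 falls on a Friday, which is a business day, so no adjustment is needed.
Final deadline: 2010-08-27.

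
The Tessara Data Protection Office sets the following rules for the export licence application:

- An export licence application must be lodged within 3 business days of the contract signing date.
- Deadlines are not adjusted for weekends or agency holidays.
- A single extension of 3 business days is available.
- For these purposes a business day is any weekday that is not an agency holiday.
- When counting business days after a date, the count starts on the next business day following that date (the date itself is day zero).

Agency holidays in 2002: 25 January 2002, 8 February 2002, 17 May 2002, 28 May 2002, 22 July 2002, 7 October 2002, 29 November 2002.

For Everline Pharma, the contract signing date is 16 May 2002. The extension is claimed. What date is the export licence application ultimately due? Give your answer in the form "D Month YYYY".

3 business days after 16 May 2002, excluding weekends and holidays, is 22 May 2002.
22 May 2002 is a Wednesday; no weekend or holiday adjustment applies.
Applying the 3-business-day extension: 3 business days after 22 May 2002 is 27 May 2002.
No adjustment is made for weekends or holidays, so 27 May 2002 stands.
Final deadline: 27 May 2002.

27 May 2002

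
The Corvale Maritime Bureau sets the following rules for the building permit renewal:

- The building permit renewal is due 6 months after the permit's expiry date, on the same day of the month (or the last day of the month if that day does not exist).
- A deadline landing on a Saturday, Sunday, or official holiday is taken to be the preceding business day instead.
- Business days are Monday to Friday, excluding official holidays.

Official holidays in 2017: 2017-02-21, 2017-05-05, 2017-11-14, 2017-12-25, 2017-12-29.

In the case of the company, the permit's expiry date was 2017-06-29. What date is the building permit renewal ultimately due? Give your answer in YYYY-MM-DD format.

6 months from 2017-06-29 is 2017-12-29.
Because 2017-12-29 is a listed holiday, the deadline becomes 2017-12-28 (Thursday).
Deadline: 2017-12-28.

2017-12-28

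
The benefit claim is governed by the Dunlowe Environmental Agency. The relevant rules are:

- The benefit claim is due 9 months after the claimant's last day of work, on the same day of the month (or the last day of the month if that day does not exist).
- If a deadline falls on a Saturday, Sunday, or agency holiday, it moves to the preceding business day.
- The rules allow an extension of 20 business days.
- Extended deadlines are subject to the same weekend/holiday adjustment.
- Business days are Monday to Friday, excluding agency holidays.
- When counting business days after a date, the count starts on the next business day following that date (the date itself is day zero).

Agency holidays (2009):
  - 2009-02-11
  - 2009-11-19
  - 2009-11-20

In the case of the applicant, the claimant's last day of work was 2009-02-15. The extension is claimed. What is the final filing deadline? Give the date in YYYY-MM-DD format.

Moving 9 months forward from 2009-02-15 on the corresponding day gives 2009-11-15.
2009-11-15 falls on a Sunday. Rolling to the preceding business day gives 2009-11-13, a Friday.
Counting 20 further business days from 2009-11-13 reaches 2009-12-15.
Since 2009-12-15 is a Tuesday and not a holiday, the date is unchanged.
Final deadline: 2009-12-15.

2009-12-15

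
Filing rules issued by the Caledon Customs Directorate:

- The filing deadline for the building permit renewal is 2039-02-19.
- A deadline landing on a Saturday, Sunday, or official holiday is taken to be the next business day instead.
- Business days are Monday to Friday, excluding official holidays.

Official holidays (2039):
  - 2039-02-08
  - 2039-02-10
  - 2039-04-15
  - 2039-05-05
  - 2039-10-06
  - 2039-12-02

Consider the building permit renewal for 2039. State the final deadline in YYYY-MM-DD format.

2039-02-21

The statutory due date is 2039-02-19.
Because 2039-02-19 is a Saturday, the deadline becomes 2039-02-21 (Monday).
So the filing is due 2039-02-21.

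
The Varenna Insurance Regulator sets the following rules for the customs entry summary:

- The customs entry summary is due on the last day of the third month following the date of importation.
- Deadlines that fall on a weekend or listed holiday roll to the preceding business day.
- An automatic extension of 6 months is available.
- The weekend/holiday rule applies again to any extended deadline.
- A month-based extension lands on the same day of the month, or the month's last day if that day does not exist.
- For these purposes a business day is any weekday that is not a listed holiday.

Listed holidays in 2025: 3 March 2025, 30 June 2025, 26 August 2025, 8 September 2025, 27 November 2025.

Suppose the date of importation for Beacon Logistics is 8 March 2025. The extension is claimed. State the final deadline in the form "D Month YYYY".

The third month after 8 March 2025 is June 2025, whose last day is 30 June 2025.
30 June 2025 is a listed holiday; the preceding business day is 27 June 2025 (Friday).
Add 6 months to 27 June 2025: 27 December 2025.
27 December 2025 falls on a Saturday. Rolling to the preceding business day gives 26 December 2025, a Friday.
Deadline: 26 December 2025.

26 December 2025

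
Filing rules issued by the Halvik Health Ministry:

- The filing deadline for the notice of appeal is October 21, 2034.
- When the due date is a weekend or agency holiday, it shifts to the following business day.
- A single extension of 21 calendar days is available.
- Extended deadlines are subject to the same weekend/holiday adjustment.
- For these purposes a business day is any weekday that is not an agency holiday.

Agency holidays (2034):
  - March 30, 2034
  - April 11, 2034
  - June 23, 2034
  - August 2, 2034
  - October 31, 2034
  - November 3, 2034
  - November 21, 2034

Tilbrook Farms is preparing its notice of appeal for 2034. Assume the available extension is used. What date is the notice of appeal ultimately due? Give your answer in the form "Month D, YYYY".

November 13, 2034

The stated deadline is October 21, 2034.
October 21, 2034 is a Saturday, so it moves to the next business day, October 23, 2034 (Monday).
With the 21-day extension, October 23, 2034 becomes November 13, 2034.
November 13, 2034 falls on a Monday, which is a business day, so no adjustment is needed.
So the filing is due November 13, 2034.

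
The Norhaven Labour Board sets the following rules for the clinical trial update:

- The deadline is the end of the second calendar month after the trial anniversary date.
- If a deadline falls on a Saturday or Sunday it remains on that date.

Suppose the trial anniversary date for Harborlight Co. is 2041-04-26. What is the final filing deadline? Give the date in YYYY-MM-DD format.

2 months after 2041-04-26 falls in June 2041; the last day of that month is 2041-06-30.
No adjustment is made for weekends or holidays, so 2041-06-30 stands.
So the filing is due 2041-06-30.

2041-06-30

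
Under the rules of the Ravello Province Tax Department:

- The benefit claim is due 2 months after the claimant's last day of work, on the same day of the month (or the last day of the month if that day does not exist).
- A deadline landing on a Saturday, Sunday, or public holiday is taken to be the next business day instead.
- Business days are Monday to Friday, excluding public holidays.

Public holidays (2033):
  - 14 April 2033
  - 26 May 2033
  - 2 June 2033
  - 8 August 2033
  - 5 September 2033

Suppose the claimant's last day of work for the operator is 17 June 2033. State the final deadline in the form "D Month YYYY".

Moving 2 months forward from 17 June 2033 on the corresponding day gives 17 August 2033.
Since 17 August 2033 is a Wednesday and not a holiday, the date is unchanged.
The final due date is 17 August 2033.

17 August 2033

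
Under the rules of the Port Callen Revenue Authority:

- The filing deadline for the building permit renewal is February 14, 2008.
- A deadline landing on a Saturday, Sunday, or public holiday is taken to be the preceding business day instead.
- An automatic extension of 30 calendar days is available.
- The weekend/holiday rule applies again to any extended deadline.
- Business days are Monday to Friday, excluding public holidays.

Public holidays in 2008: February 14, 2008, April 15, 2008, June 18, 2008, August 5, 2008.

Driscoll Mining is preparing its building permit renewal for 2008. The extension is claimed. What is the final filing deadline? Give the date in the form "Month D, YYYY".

March 14, 2008

Start from the fixed due date, February 14, 2008.
February 14, 2008 is a listed holiday; the preceding business day is February 13, 2008 (Wednesday).
With the 30-day extension, February 13, 2008 becomes March 14, 2008.
March 14, 2008 (Friday) is already a business day.
The final due date is March 14, 2008.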